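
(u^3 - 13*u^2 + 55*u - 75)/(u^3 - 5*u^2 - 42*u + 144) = (u^2 - 10*u + 25)/(u^2 - 2*u - 48)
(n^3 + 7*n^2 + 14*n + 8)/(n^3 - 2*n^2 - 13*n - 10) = (n + 4)/(n - 5)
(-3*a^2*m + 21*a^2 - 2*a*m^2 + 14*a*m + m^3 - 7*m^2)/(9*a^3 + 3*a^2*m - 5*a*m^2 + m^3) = (7 - m)/(3*a - m)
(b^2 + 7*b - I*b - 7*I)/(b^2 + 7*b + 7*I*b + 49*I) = (b - I)/(b + 7*I)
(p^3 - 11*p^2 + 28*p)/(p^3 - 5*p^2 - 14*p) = (p - 4)/(p + 2)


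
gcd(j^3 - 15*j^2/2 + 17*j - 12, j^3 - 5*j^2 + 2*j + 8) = j^2 - 6*j + 8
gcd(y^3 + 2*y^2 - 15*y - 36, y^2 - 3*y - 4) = y - 4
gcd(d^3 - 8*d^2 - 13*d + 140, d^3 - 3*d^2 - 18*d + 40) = d^2 - d - 20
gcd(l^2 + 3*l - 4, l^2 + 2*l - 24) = 1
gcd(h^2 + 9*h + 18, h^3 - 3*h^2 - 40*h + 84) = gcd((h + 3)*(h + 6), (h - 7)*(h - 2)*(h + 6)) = h + 6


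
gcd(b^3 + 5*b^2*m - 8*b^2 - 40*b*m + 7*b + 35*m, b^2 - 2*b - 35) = b - 7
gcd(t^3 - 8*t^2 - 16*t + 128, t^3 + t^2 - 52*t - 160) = t^2 - 4*t - 32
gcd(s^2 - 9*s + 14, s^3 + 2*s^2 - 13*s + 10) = s - 2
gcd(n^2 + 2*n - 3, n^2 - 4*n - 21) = n + 3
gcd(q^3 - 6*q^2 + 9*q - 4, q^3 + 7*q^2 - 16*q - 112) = q - 4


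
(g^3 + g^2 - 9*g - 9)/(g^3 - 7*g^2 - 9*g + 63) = (g + 1)/(g - 7)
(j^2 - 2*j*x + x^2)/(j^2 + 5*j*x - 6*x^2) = (j - x)/(j + 6*x)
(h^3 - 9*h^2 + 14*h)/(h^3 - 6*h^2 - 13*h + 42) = h/(h + 3)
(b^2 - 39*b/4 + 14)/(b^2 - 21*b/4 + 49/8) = 2*(b - 8)/(2*b - 7)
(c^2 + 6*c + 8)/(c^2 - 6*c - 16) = (c + 4)/(c - 8)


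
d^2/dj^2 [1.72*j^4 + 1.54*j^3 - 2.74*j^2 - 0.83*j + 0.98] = 20.64*j^2 + 9.24*j - 5.48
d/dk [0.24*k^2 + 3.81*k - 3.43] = 0.48*k + 3.81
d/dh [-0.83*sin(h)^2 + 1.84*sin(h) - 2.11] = (1.84 - 1.66*sin(h))*cos(h)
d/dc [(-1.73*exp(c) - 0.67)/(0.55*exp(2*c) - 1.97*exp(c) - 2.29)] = (0.9515*exp(2*c) + 0.737*exp(c) + 2.6418)*exp(c)/(0.3025*exp(4*c) - 2.167*exp(3*c) + 1.3619*exp(2*c) + 9.0226*exp(c) + 5.2441)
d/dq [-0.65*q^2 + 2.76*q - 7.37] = 2.76 - 1.3*q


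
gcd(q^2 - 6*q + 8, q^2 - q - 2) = q - 2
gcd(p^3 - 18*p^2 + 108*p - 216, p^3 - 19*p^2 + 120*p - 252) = p^2 - 12*p + 36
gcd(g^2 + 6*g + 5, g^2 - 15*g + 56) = 1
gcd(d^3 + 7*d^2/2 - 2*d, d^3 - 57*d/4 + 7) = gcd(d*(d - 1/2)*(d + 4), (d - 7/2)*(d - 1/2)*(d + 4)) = d^2 + 7*d/2 - 2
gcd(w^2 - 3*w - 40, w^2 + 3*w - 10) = w + 5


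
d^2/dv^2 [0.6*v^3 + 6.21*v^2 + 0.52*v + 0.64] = 3.6*v + 12.42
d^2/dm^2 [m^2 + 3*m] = 2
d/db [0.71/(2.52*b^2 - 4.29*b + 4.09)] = (3.0459 - 3.5784*b)/(2.52*b^2 - 4.29*b + 4.09)^2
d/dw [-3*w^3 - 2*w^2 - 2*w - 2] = -9*w^2 - 4*w - 2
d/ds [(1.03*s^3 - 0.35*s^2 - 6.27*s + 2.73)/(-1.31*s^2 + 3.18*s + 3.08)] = (-1.3493*s^4 + 6.5508*s^3 + 0.1905*s^2 + 4.9966*s - 27.993)/(1.7161*s^4 - 8.3316*s^3 + 2.0428*s^2 + 19.5888*s + 9.4864)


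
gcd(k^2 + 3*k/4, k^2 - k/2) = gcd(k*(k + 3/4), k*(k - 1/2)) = k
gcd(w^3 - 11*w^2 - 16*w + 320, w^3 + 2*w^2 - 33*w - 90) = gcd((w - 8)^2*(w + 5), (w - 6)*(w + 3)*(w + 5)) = w + 5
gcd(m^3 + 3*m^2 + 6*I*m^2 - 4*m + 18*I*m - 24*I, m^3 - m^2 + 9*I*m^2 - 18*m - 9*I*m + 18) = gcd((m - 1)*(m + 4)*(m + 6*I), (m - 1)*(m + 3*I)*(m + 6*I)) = m^2 + m*(-1 + 6*I) - 6*I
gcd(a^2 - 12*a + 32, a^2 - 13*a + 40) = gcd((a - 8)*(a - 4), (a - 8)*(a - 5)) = a - 8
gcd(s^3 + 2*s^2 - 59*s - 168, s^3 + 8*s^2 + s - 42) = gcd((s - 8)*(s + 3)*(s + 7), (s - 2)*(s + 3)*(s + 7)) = s^2 + 10*s + 21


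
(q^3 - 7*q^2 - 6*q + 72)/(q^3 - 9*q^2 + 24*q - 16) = (q^2 - 3*q - 18)/(q^2 - 5*q + 4)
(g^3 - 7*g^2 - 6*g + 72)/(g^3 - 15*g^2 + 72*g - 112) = (g^2 - 3*g - 18)/(g^2 - 11*g + 28)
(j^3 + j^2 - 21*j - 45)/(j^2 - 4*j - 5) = (j^2 + 6*j + 9)/(j + 1)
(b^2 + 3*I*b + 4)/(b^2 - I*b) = (b + 4*I)/b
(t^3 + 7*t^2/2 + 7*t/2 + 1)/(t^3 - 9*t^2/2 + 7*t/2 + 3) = (t^2 + 3*t + 2)/(t^2 - 5*t + 6)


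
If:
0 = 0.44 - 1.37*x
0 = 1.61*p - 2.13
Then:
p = 1.32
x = 0.32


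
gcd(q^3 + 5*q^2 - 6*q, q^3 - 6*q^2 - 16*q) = q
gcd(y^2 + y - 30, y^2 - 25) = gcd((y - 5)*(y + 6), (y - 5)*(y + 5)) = y - 5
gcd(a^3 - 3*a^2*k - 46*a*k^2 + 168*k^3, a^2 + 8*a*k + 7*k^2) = a + 7*k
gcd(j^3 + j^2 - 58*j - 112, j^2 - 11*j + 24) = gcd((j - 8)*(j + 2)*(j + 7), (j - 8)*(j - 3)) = j - 8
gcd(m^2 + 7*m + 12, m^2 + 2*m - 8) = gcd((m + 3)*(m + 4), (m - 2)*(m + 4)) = m + 4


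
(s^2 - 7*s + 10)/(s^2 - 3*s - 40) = (-s^2 + 7*s - 10)/(-s^2 + 3*s + 40)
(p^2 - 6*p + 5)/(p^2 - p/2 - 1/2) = 2*(p - 5)/(2*p + 1)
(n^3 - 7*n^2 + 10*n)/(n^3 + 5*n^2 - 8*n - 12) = n*(n - 5)/(n^2 + 7*n + 6)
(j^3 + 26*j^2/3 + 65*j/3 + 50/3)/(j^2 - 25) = (3*j^2 + 11*j + 10)/(3*(j - 5))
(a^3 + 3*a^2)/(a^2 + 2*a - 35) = a^2*(a + 3)/(a^2 + 2*a - 35)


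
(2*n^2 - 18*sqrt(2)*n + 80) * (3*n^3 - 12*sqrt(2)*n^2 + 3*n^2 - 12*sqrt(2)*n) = 6*n^5 - 78*sqrt(2)*n^4 + 6*n^4 - 78*sqrt(2)*n^3 + 672*n^3 - 960*sqrt(2)*n^2 + 672*n^2 - 960*sqrt(2)*n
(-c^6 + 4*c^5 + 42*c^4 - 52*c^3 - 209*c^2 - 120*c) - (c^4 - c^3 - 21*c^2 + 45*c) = -c^6 + 4*c^5 + 41*c^4 - 51*c^3 - 188*c^2 - 165*c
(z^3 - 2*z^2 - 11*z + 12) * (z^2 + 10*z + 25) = z^5 + 8*z^4 - 6*z^3 - 148*z^2 - 155*z + 300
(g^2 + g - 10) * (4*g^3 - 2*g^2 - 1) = 4*g^5 + 2*g^4 - 42*g^3 + 19*g^2 - g + 10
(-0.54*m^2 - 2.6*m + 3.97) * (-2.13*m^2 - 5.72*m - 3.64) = 1.1502*m^4 + 8.6268*m^3 + 8.3815*m^2 - 13.2444*m - 14.4508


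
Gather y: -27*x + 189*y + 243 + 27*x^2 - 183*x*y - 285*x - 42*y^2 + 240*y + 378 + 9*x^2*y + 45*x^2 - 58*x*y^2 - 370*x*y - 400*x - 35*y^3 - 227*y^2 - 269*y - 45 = 72*x^2 - 712*x - 35*y^3 + y^2*(-58*x - 269) + y*(9*x^2 - 553*x + 160) + 576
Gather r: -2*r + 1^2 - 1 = -2*r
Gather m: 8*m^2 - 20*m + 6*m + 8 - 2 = 8*m^2 - 14*m + 6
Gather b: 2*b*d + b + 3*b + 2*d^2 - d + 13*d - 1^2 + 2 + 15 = b*(2*d + 4) + 2*d^2 + 12*d + 16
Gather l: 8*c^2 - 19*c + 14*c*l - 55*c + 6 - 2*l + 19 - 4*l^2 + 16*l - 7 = 8*c^2 - 74*c - 4*l^2 + l*(14*c + 14) + 18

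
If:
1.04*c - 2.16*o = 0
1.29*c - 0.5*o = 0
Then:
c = 0.00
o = 0.00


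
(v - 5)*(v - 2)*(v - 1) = v^3 - 8*v^2 + 17*v - 10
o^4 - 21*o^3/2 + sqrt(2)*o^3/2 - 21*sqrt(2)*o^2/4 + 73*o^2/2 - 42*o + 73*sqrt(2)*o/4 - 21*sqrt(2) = (o - 4)*(o - 7/2)*(o - 3)*(o + sqrt(2)/2)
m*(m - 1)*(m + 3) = m^3 + 2*m^2 - 3*m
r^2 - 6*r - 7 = (r - 7)*(r + 1)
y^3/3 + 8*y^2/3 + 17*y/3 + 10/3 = (y/3 + 1/3)*(y + 2)*(y + 5)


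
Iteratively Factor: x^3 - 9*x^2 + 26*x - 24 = (x - 3)*(x^2 - 6*x + 8) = (x - 4)*(x - 3)*(x - 2)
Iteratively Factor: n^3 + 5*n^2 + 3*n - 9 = (n - 1)*(n^2 + 6*n + 9) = (n - 1)*(n + 3)*(n + 3)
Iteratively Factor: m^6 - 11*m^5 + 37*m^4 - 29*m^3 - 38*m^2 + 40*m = (m - 1)*(m^5 - 10*m^4 + 27*m^3 - 2*m^2 - 40*m) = (m - 5)*(m - 1)*(m^4 - 5*m^3 + 2*m^2 + 8*m) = (m - 5)*(m - 2)*(m - 1)*(m^3 - 3*m^2 - 4*m) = m*(m - 5)*(m - 2)*(m - 1)*(m^2 - 3*m - 4) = m*(m - 5)*(m - 4)*(m - 2)*(m - 1)*(m + 1)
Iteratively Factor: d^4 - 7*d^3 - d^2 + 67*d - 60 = (d - 4)*(d^3 - 3*d^2 - 13*d + 15) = (d - 5)*(d - 4)*(d^2 + 2*d - 3) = (d - 5)*(d - 4)*(d + 3)*(d - 1)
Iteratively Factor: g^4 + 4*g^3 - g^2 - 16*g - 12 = (g + 2)*(g^3 + 2*g^2 - 5*g - 6) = (g + 1)*(g + 2)*(g^2 + g - 6) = (g - 2)*(g + 1)*(g + 2)*(g + 3)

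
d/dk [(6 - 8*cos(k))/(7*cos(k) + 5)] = 82*sin(k)/(7*cos(k) + 5)^2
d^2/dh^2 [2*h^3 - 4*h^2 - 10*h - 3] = 12*h - 8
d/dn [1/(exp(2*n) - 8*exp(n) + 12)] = 2*(4 - exp(n))*exp(n)/(exp(2*n) - 8*exp(n) + 12)^2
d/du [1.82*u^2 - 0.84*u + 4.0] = 3.64*u - 0.84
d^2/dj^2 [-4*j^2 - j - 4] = -8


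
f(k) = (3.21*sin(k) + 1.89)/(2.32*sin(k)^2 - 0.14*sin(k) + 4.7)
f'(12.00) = 0.51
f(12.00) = 0.03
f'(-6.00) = 0.50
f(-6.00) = 0.58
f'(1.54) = -0.00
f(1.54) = 0.74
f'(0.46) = 0.34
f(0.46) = 0.65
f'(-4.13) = -0.04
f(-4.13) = 0.74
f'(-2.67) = -0.58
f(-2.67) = 0.08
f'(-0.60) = 0.49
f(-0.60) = 0.01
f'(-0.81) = 0.34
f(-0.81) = -0.07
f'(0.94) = 0.05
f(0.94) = 0.73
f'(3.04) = -0.65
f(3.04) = 0.47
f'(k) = (-4.64*sin(k)*cos(k) + 0.14*cos(k))*(3.21*sin(k) + 1.89)/(2.32*sin(k)^2 - 0.14*sin(k) + 4.7)^2 + 3.21*cos(k)/(2.32*sin(k)^2 - 0.14*sin(k) + 4.7)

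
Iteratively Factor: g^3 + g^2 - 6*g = (g)*(g^2 + g - 6) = g*(g + 3)*(g - 2)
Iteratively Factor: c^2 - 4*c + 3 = (c - 1)*(c - 3)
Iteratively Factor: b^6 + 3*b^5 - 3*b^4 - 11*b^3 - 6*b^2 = (b + 1)*(b^5 + 2*b^4 - 5*b^3 - 6*b^2) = b*(b + 1)*(b^4 + 2*b^3 - 5*b^2 - 6*b) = b*(b + 1)*(b + 3)*(b^3 - b^2 - 2*b) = b^2*(b + 1)*(b + 3)*(b^2 - b - 2) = b^2*(b + 1)^2*(b + 3)*(b - 2)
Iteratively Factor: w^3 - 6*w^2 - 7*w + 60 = (w + 3)*(w^2 - 9*w + 20) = (w - 5)*(w + 3)*(w - 4)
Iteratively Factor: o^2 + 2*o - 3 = (o - 1)*(o + 3)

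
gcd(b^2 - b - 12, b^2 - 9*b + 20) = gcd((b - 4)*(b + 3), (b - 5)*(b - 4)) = b - 4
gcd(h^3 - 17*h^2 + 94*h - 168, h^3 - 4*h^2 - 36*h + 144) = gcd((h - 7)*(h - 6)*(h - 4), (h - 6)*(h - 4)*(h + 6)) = h^2 - 10*h + 24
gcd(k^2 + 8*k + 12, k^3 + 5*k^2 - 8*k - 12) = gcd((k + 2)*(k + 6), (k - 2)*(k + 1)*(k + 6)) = k + 6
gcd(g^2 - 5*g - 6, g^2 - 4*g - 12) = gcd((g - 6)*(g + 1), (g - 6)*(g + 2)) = g - 6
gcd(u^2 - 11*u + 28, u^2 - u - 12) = u - 4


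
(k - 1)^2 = k^2 - 2*k + 1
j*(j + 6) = j^2 + 6*j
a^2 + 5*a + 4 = (a + 1)*(a + 4)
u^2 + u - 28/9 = (u - 4/3)*(u + 7/3)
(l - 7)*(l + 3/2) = l^2 - 11*l/2 - 21/2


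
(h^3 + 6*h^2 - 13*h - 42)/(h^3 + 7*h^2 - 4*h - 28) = (h - 3)/(h - 2)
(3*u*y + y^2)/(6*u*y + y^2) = (3*u + y)/(6*u + y)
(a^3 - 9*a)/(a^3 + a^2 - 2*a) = (a^2 - 9)/(a^2 + a - 2)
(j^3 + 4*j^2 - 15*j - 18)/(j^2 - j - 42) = (j^2 - 2*j - 3)/(j - 7)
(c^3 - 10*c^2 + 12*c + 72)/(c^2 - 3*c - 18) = (c^2 - 4*c - 12)/(c + 3)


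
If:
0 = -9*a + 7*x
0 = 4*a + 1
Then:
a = -1/4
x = -9/28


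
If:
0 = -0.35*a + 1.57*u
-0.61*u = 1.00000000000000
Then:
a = -7.35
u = -1.64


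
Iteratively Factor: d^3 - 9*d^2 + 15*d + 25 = (d + 1)*(d^2 - 10*d + 25) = (d - 5)*(d + 1)*(d - 5)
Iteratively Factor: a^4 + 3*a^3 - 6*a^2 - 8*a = (a + 1)*(a^3 + 2*a^2 - 8*a) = (a + 1)*(a + 4)*(a^2 - 2*a) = (a - 2)*(a + 1)*(a + 4)*(a)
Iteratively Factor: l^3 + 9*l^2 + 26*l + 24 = (l + 3)*(l^2 + 6*l + 8) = (l + 2)*(l + 3)*(l + 4)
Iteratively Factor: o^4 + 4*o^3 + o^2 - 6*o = (o + 2)*(o^3 + 2*o^2 - 3*o) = (o - 1)*(o + 2)*(o^2 + 3*o) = o*(o - 1)*(o + 2)*(o + 3)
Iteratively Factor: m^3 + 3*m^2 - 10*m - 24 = (m + 2)*(m^2 + m - 12) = (m + 2)*(m + 4)*(m - 3)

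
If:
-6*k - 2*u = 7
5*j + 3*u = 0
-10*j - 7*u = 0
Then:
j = 0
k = -7/6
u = 0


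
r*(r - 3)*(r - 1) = r^3 - 4*r^2 + 3*r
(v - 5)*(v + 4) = v^2 - v - 20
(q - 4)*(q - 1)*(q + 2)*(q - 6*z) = q^4 - 6*q^3*z - 3*q^3 + 18*q^2*z - 6*q^2 + 36*q*z + 8*q - 48*z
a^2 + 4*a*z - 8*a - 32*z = (a - 8)*(a + 4*z)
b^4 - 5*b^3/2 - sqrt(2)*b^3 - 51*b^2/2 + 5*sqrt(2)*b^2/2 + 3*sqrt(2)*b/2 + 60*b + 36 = (b - 3)*(b + 1/2)*(b - 4*sqrt(2))*(b + 3*sqrt(2))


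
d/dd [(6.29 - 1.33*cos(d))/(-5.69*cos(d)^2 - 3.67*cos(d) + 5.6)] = (7.5677*cos(d)^2 - 71.5802*cos(d) - 15.6363)*sin(d)/(32.3761*cos(d)^4 + 41.7646*cos(d)^3 - 50.2591*cos(d)^2 - 41.104*cos(d) + 31.36)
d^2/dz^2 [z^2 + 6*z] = 2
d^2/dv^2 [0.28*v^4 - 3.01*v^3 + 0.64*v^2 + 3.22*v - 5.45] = 3.36*v^2 - 18.06*v + 1.28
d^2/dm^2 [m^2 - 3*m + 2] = 2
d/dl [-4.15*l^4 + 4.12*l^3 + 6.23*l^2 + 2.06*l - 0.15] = -16.6*l^3 + 12.36*l^2 + 12.46*l + 2.06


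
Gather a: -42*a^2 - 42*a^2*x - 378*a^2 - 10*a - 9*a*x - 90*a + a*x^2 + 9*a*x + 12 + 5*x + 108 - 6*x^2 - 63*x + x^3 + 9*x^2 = a^2*(-42*x - 420) + a*(x^2 - 100) + x^3 + 3*x^2 - 58*x + 120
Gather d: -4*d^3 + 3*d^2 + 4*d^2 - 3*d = -4*d^3 + 7*d^2 - 3*d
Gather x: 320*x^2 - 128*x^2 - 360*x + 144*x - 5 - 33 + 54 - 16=192*x^2 - 216*x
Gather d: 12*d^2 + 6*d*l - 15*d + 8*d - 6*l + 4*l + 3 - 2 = 12*d^2 + d*(6*l - 7) - 2*l + 1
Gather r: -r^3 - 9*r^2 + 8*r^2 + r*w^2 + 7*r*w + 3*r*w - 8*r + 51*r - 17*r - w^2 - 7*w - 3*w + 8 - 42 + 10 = -r^3 - r^2 + r*(w^2 + 10*w + 26) - w^2 - 10*w - 24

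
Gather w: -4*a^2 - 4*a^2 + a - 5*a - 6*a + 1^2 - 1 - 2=-8*a^2 - 10*a - 2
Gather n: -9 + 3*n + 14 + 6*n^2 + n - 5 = 6*n^2 + 4*n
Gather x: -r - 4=-r - 4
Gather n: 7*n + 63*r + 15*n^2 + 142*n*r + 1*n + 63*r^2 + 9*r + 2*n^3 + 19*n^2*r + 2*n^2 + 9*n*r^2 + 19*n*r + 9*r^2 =2*n^3 + n^2*(19*r + 17) + n*(9*r^2 + 161*r + 8) + 72*r^2 + 72*r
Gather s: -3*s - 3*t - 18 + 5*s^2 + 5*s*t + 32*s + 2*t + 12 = 5*s^2 + s*(5*t + 29) - t - 6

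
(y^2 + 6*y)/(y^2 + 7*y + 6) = y/(y + 1)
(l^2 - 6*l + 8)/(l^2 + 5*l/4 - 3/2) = 4*(l^2 - 6*l + 8)/(4*l^2 + 5*l - 6)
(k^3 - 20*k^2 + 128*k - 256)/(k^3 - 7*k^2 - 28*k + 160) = (k - 8)/(k + 5)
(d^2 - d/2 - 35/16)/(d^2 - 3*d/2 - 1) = (-16*d^2 + 8*d + 35)/(8*(-2*d^2 + 3*d + 2))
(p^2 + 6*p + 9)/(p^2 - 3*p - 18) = (p + 3)/(p - 6)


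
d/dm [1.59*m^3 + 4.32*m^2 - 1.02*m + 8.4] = 4.77*m^2 + 8.64*m - 1.02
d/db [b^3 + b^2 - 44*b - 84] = 3*b^2 + 2*b - 44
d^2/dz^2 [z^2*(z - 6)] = 6*z - 12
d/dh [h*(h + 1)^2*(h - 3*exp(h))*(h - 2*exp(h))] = (h + 1)*(-h*(h + 1)*(h - 3*exp(h))*(2*exp(h) - 1) - h*(h + 1)*(h - 2*exp(h))*(3*exp(h) - 1) + 2*h*(h - 3*exp(h))*(h - 2*exp(h)) + (h + 1)*(h - 3*exp(h))*(h - 2*exp(h)))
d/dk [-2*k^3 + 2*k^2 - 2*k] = -6*k^2 + 4*k - 2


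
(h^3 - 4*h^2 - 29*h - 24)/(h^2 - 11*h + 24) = (h^2 + 4*h + 3)/(h - 3)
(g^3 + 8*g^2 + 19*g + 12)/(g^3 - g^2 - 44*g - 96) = (g + 1)/(g - 8)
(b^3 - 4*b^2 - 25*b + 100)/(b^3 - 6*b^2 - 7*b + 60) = (b + 5)/(b + 3)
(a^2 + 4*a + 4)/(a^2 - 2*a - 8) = (a + 2)/(a - 4)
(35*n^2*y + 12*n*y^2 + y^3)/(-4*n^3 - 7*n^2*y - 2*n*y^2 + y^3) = y*(35*n^2 + 12*n*y + y^2)/(-4*n^3 - 7*n^2*y - 2*n*y^2 + y^3)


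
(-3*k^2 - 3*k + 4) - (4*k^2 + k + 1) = -7*k^2 - 4*k + 3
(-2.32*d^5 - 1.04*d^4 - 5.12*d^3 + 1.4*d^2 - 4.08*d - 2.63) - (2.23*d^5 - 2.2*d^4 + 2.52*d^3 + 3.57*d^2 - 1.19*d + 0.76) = -4.55*d^5 + 1.16*d^4 - 7.64*d^3 - 2.17*d^2 - 2.89*d - 3.39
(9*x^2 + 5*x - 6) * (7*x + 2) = 63*x^3 + 53*x^2 - 32*x - 12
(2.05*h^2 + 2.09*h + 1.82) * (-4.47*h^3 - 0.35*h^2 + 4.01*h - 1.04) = -9.1635*h^5 - 10.0598*h^4 - 0.646400000000002*h^3 + 5.6119*h^2 + 5.1246*h - 1.8928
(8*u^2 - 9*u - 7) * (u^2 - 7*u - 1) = 8*u^4 - 65*u^3 + 48*u^2 + 58*u + 7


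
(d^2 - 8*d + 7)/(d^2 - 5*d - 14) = (d - 1)/(d + 2)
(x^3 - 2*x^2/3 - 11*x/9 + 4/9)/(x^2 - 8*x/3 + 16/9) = (3*x^2 + 2*x - 1)/(3*x - 4)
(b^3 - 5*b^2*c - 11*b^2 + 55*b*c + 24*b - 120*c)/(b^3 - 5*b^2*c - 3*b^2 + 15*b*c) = (b - 8)/b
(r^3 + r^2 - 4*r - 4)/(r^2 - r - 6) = (r^2 - r - 2)/(r - 3)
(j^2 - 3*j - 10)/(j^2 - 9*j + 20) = (j + 2)/(j - 4)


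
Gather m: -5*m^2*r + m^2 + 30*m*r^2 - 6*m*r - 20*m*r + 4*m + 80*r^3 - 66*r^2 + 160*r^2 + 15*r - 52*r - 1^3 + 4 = m^2*(1 - 5*r) + m*(30*r^2 - 26*r + 4) + 80*r^3 + 94*r^2 - 37*r + 3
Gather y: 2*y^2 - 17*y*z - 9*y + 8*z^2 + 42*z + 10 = 2*y^2 + y*(-17*z - 9) + 8*z^2 + 42*z + 10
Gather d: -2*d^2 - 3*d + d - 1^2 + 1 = -2*d^2 - 2*d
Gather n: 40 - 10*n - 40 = -10*n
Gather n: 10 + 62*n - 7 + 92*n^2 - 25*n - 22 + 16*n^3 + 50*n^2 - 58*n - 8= 16*n^3 + 142*n^2 - 21*n - 27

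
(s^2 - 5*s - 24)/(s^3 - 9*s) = (s - 8)/(s*(s - 3))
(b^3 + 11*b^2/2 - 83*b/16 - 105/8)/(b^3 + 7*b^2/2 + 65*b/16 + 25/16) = (4*b^2 + 17*b - 42)/(4*b^2 + 9*b + 5)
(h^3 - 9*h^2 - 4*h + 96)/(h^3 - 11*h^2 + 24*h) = (h^2 - h - 12)/(h*(h - 3))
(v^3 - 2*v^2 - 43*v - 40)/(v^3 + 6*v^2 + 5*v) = (v - 8)/v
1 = 1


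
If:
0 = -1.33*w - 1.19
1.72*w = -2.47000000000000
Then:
No Solution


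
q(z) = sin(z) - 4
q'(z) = cos(z)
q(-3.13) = -4.01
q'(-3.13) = -1.00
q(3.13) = -3.99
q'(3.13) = -1.00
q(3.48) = -4.33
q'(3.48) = -0.94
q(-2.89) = -4.25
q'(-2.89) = -0.97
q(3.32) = -4.18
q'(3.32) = -0.98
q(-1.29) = -4.96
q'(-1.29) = 0.28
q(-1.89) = -4.95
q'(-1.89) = -0.31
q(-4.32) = -3.08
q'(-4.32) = -0.38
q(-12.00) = -3.46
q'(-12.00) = 0.84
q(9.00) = -3.59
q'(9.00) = -0.91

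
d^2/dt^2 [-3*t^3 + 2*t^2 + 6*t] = 4 - 18*t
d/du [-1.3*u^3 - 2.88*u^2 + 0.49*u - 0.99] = -3.9*u^2 - 5.76*u + 0.49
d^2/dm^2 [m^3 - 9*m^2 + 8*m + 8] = 6*m - 18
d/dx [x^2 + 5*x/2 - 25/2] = 2*x + 5/2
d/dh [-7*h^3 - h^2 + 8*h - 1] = -21*h^2 - 2*h + 8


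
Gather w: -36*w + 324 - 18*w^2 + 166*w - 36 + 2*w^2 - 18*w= -16*w^2 + 112*w + 288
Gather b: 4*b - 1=4*b - 1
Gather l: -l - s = -l - s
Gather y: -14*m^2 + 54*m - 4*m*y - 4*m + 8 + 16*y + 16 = -14*m^2 + 50*m + y*(16 - 4*m) + 24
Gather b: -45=-45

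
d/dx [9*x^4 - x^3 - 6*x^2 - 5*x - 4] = 36*x^3 - 3*x^2 - 12*x - 5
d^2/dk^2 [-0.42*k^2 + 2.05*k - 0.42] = -0.840000000000000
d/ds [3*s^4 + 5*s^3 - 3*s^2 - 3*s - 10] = 12*s^3 + 15*s^2 - 6*s - 3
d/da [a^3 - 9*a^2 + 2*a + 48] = 3*a^2 - 18*a + 2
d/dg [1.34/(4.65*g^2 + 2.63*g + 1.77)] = (-12.462*g - 3.5242)/(4.65*g^2 + 2.63*g + 1.77)^2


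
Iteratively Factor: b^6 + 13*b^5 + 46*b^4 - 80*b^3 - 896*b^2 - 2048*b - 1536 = (b + 4)*(b^5 + 9*b^4 + 10*b^3 - 120*b^2 - 416*b - 384) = (b + 2)*(b + 4)*(b^4 + 7*b^3 - 4*b^2 - 112*b - 192) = (b + 2)*(b + 4)^2*(b^3 + 3*b^2 - 16*b - 48) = (b + 2)*(b + 4)^3*(b^2 - b - 12) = (b + 2)*(b + 3)*(b + 4)^3*(b - 4)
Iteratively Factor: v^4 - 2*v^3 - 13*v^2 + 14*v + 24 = (v + 1)*(v^3 - 3*v^2 - 10*v + 24) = (v - 2)*(v + 1)*(v^2 - v - 12) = (v - 2)*(v + 1)*(v + 3)*(v - 4)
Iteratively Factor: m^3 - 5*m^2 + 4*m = (m - 1)*(m^2 - 4*m) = (m - 4)*(m - 1)*(m)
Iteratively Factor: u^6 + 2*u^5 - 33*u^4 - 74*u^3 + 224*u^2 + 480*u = (u + 4)*(u^5 - 2*u^4 - 25*u^3 + 26*u^2 + 120*u) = (u + 2)*(u + 4)*(u^4 - 4*u^3 - 17*u^2 + 60*u) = (u - 5)*(u + 2)*(u + 4)*(u^3 + u^2 - 12*u) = u*(u - 5)*(u + 2)*(u + 4)*(u^2 + u - 12) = u*(u - 5)*(u + 2)*(u + 4)^2*(u - 3)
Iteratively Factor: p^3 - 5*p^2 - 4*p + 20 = (p - 5)*(p^2 - 4) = (p - 5)*(p + 2)*(p - 2)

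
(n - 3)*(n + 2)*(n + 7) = n^3 + 6*n^2 - 13*n - 42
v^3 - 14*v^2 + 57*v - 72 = (v - 8)*(v - 3)^2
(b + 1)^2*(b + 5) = b^3 + 7*b^2 + 11*b + 5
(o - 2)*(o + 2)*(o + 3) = o^3 + 3*o^2 - 4*o - 12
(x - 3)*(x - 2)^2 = x^3 - 7*x^2 + 16*x - 12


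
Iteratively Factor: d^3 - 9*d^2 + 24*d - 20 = (d - 5)*(d^2 - 4*d + 4) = (d - 5)*(d - 2)*(d - 2)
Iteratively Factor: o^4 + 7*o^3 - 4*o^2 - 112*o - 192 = (o + 4)*(o^3 + 3*o^2 - 16*o - 48) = (o - 4)*(o + 4)*(o^2 + 7*o + 12) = (o - 4)*(o + 4)^2*(o + 3)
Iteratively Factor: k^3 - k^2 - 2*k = (k - 2)*(k^2 + k) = k*(k - 2)*(k + 1)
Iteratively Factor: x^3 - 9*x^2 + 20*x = (x - 4)*(x^2 - 5*x) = (x - 5)*(x - 4)*(x)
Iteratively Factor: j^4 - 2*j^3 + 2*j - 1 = (j - 1)*(j^3 - j^2 - j + 1) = (j - 1)^2*(j^2 - 1) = (j - 1)^2*(j + 1)*(j - 1)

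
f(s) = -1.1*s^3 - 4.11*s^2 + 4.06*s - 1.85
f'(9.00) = -337.22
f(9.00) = -1100.12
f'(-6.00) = -65.42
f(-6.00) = 63.43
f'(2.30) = -32.30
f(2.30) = -27.64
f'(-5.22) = -42.95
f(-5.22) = 21.43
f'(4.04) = -83.01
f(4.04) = -125.06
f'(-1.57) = 8.83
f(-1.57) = -14.10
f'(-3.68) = -10.38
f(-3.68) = -17.63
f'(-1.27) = 9.18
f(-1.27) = -11.38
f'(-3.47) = -7.15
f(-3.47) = -19.47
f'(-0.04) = 4.38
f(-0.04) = -2.02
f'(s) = -3.3*s^2 - 8.22*s + 4.06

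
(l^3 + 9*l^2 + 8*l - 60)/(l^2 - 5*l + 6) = (l^2 + 11*l + 30)/(l - 3)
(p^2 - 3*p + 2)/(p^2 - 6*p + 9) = (p^2 - 3*p + 2)/(p^2 - 6*p + 9)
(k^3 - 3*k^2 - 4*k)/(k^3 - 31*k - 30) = k*(k - 4)/(k^2 - k - 30)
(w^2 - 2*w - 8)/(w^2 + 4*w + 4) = (w - 4)/(w + 2)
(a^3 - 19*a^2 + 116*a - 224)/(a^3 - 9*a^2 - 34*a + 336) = (a - 4)/(a + 6)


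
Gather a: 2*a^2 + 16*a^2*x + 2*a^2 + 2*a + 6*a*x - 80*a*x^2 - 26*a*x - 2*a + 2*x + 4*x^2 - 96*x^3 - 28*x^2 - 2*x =a^2*(16*x + 4) + a*(-80*x^2 - 20*x) - 96*x^3 - 24*x^2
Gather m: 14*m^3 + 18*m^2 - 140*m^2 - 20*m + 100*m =14*m^3 - 122*m^2 + 80*m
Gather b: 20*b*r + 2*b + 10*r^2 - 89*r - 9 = b*(20*r + 2) + 10*r^2 - 89*r - 9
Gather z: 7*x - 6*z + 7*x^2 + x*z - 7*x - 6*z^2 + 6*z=7*x^2 + x*z - 6*z^2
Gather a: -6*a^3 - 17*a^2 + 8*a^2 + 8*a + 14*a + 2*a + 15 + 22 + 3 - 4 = -6*a^3 - 9*a^2 + 24*a + 36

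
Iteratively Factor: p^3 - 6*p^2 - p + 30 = (p - 3)*(p^2 - 3*p - 10) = (p - 5)*(p - 3)*(p + 2)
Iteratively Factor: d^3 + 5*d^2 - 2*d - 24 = (d + 3)*(d^2 + 2*d - 8) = (d + 3)*(d + 4)*(d - 2)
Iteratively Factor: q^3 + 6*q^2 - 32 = (q + 4)*(q^2 + 2*q - 8) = (q - 2)*(q + 4)*(q + 4)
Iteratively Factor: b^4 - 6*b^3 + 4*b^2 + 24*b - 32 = (b - 2)*(b^3 - 4*b^2 - 4*b + 16) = (b - 2)*(b + 2)*(b^2 - 6*b + 8) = (b - 4)*(b - 2)*(b + 2)*(b - 2)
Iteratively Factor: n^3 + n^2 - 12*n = (n)*(n^2 + n - 12) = n*(n + 4)*(n - 3)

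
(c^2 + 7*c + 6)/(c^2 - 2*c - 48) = (c + 1)/(c - 8)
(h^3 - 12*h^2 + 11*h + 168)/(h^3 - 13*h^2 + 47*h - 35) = (h^2 - 5*h - 24)/(h^2 - 6*h + 5)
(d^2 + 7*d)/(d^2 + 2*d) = (d + 7)/(d + 2)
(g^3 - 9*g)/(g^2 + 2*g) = (g^2 - 9)/(g + 2)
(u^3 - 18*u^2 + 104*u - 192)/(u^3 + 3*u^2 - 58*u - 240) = (u^2 - 10*u + 24)/(u^2 + 11*u + 30)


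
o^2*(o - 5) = o^3 - 5*o^2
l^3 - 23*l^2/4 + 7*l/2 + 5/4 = (l - 5)*(l - 1)*(l + 1/4)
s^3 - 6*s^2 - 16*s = s*(s - 8)*(s + 2)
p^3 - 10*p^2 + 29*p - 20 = (p - 5)*(p - 4)*(p - 1)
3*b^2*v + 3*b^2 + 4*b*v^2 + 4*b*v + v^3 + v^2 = (b + v)*(3*b + v)*(v + 1)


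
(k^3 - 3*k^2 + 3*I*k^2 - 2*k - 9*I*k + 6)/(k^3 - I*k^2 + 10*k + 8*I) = (k - 3)/(k - 4*I)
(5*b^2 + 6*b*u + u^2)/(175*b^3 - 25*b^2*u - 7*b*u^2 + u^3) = (b + u)/(35*b^2 - 12*b*u + u^2)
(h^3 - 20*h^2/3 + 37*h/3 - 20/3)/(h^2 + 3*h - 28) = (3*h^2 - 8*h + 5)/(3*(h + 7))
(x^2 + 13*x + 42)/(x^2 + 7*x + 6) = (x + 7)/(x + 1)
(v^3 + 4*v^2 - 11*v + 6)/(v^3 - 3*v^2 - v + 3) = (v^2 + 5*v - 6)/(v^2 - 2*v - 3)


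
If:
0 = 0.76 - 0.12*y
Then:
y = 6.33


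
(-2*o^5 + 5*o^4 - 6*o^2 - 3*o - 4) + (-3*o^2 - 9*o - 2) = -2*o^5 + 5*o^4 - 9*o^2 - 12*o - 6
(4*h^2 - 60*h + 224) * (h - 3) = 4*h^3 - 72*h^2 + 404*h - 672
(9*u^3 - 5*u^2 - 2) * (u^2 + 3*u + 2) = 9*u^5 + 22*u^4 + 3*u^3 - 12*u^2 - 6*u - 4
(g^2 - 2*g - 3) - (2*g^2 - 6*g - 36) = -g^2 + 4*g + 33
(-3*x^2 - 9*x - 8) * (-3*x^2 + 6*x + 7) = 9*x^4 + 9*x^3 - 51*x^2 - 111*x - 56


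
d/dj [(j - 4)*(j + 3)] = 2*j - 1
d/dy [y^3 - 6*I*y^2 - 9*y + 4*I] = 3*y^2 - 12*I*y - 9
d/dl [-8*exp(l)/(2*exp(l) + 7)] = -56*exp(l)/(2*exp(l) + 7)^2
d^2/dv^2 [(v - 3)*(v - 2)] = 2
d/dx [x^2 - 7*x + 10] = 2*x - 7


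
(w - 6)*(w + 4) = w^2 - 2*w - 24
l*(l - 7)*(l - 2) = l^3 - 9*l^2 + 14*l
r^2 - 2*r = r*(r - 2)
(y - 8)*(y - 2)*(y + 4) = y^3 - 6*y^2 - 24*y + 64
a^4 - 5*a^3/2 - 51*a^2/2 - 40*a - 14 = (a - 7)*(a + 1/2)*(a + 2)^2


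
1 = 1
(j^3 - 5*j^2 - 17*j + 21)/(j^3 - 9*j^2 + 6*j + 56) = (j^2 + 2*j - 3)/(j^2 - 2*j - 8)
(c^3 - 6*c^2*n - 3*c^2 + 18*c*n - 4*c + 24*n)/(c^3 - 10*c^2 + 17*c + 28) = (c - 6*n)/(c - 7)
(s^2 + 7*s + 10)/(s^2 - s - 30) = (s + 2)/(s - 6)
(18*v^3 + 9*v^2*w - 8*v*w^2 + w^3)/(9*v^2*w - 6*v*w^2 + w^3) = (6*v^2 + 5*v*w - w^2)/(w*(3*v - w))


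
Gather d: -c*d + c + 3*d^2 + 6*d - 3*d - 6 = c + 3*d^2 + d*(3 - c) - 6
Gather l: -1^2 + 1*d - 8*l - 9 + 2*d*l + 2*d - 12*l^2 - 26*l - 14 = 3*d - 12*l^2 + l*(2*d - 34) - 24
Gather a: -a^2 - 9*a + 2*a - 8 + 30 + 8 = -a^2 - 7*a + 30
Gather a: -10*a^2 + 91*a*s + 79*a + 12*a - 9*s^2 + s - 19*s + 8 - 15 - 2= -10*a^2 + a*(91*s + 91) - 9*s^2 - 18*s - 9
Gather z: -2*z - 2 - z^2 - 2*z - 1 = -z^2 - 4*z - 3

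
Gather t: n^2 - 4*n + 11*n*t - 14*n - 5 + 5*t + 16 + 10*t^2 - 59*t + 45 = n^2 - 18*n + 10*t^2 + t*(11*n - 54) + 56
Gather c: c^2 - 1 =c^2 - 1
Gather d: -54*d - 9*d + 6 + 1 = 7 - 63*d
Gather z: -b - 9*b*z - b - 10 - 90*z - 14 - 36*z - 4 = -2*b + z*(-9*b - 126) - 28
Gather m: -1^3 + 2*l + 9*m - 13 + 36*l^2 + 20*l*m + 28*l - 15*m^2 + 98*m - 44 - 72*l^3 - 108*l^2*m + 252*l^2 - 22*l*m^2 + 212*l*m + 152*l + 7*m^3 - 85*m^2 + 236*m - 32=-72*l^3 + 288*l^2 + 182*l + 7*m^3 + m^2*(-22*l - 100) + m*(-108*l^2 + 232*l + 343) - 90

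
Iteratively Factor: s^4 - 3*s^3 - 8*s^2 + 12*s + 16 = (s - 4)*(s^3 + s^2 - 4*s - 4) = (s - 4)*(s + 1)*(s^2 - 4) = (s - 4)*(s - 2)*(s + 1)*(s + 2)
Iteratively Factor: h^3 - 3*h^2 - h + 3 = (h - 1)*(h^2 - 2*h - 3) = (h - 3)*(h - 1)*(h + 1)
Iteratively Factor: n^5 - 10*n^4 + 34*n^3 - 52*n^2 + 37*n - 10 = (n - 1)*(n^4 - 9*n^3 + 25*n^2 - 27*n + 10) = (n - 2)*(n - 1)*(n^3 - 7*n^2 + 11*n - 5) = (n - 2)*(n - 1)^2*(n^2 - 6*n + 5) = (n - 2)*(n - 1)^3*(n - 5)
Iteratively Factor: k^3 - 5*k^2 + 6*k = (k - 2)*(k^2 - 3*k) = (k - 3)*(k - 2)*(k)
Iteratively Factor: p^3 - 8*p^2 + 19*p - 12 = (p - 3)*(p^2 - 5*p + 4) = (p - 4)*(p - 3)*(p - 1)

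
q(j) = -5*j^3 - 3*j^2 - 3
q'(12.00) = -2232.00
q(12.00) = -9075.00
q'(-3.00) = -117.00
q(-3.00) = 105.00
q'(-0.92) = -7.18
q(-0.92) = -1.65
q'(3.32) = -185.26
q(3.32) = -219.04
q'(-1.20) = -14.40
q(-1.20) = 1.32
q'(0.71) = -11.82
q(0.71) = -6.30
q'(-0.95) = -7.84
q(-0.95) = -1.42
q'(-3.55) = -167.74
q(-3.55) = 182.89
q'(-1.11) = -11.82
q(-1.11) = 0.14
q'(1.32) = -34.06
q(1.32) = -19.73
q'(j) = -15*j^2 - 6*j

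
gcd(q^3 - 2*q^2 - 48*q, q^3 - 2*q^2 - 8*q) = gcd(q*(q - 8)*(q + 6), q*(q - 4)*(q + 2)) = q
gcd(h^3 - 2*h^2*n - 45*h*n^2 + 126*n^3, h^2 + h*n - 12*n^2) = h - 3*n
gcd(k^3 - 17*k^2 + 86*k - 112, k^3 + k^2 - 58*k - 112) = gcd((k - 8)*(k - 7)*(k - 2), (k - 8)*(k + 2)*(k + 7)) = k - 8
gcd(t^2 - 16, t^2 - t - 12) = t - 4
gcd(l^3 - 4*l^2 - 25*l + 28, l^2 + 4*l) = l + 4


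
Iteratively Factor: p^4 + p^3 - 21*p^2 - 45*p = (p + 3)*(p^3 - 2*p^2 - 15*p) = (p - 5)*(p + 3)*(p^2 + 3*p) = (p - 5)*(p + 3)^2*(p)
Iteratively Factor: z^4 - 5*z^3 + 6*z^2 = (z - 3)*(z^3 - 2*z^2) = z*(z - 3)*(z^2 - 2*z) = z*(z - 3)*(z - 2)*(z)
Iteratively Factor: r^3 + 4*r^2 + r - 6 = (r + 3)*(r^2 + r - 2) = (r + 2)*(r + 3)*(r - 1)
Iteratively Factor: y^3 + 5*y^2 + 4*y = (y)*(y^2 + 5*y + 4) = y*(y + 4)*(y + 1)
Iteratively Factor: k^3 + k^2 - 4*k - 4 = (k + 2)*(k^2 - k - 2) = (k + 1)*(k + 2)*(k - 2)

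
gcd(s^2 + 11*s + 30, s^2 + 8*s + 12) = s + 6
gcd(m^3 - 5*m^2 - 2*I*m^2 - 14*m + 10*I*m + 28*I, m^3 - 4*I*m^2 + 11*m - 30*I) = m - 2*I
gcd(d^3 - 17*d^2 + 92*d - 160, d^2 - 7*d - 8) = d - 8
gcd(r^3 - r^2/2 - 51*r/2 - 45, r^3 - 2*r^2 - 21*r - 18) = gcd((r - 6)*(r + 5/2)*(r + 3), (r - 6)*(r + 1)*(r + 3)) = r^2 - 3*r - 18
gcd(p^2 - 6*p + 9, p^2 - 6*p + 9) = p^2 - 6*p + 9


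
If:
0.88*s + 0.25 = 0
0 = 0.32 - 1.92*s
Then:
No Solution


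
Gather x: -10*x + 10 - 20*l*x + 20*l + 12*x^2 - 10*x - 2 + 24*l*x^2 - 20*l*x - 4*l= 16*l + x^2*(24*l + 12) + x*(-40*l - 20) + 8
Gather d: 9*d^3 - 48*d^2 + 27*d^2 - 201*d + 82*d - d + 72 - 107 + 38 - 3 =9*d^3 - 21*d^2 - 120*d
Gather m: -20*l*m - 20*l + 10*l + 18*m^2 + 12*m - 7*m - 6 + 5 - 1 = -10*l + 18*m^2 + m*(5 - 20*l) - 2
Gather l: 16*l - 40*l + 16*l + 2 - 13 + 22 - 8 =3 - 8*l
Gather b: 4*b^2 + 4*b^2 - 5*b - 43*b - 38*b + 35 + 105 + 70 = 8*b^2 - 86*b + 210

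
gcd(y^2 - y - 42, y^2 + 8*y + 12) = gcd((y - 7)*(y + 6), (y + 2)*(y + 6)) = y + 6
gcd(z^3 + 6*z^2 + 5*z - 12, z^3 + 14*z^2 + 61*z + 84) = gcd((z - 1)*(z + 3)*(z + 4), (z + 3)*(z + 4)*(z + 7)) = z^2 + 7*z + 12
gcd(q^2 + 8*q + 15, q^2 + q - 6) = q + 3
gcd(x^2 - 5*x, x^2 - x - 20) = x - 5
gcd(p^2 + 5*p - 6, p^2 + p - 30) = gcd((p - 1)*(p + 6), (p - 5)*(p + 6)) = p + 6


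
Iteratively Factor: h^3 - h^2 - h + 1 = (h - 1)*(h^2 - 1) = (h - 1)*(h + 1)*(h - 1)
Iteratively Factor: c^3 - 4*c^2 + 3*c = (c - 3)*(c^2 - c) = c*(c - 3)*(c - 1)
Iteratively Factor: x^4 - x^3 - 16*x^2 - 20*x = (x - 5)*(x^3 + 4*x^2 + 4*x) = (x - 5)*(x + 2)*(x^2 + 2*x) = x*(x - 5)*(x + 2)*(x + 2)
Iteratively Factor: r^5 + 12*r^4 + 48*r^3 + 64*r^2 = (r + 4)*(r^4 + 8*r^3 + 16*r^2) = r*(r + 4)*(r^3 + 8*r^2 + 16*r) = r^2*(r + 4)*(r^2 + 8*r + 16) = r^2*(r + 4)^2*(r + 4)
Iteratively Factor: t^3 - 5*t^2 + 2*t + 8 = (t + 1)*(t^2 - 6*t + 8) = (t - 4)*(t + 1)*(t - 2)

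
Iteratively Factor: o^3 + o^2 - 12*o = (o)*(o^2 + o - 12) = o*(o + 4)*(o - 3)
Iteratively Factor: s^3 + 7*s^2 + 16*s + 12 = (s + 2)*(s^2 + 5*s + 6) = (s + 2)*(s + 3)*(s + 2)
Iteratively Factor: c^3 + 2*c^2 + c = (c + 1)*(c^2 + c) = (c + 1)^2*(c)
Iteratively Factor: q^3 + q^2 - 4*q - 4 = (q - 2)*(q^2 + 3*q + 2) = (q - 2)*(q + 2)*(q + 1)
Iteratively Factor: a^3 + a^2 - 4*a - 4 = (a + 2)*(a^2 - a - 2) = (a - 2)*(a + 2)*(a + 1)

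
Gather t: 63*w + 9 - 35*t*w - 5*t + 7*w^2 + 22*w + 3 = t*(-35*w - 5) + 7*w^2 + 85*w + 12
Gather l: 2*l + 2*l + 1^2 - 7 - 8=4*l - 14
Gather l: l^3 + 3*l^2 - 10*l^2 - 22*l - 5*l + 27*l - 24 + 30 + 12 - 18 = l^3 - 7*l^2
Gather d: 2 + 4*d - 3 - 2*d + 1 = 2*d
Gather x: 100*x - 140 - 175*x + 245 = 105 - 75*x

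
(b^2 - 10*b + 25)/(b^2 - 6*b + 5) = (b - 5)/(b - 1)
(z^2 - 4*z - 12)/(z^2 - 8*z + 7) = (z^2 - 4*z - 12)/(z^2 - 8*z + 7)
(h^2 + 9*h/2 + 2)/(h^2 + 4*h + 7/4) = 2*(h + 4)/(2*h + 7)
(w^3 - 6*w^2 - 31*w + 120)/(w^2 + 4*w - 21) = (w^2 - 3*w - 40)/(w + 7)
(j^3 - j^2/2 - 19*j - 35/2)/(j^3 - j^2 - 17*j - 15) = (j + 7/2)/(j + 3)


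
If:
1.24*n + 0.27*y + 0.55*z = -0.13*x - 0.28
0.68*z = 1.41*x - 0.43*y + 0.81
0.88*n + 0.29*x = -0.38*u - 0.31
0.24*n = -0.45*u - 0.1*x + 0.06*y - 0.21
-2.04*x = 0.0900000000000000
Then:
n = -0.47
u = 0.30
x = -0.04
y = 3.83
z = -1.32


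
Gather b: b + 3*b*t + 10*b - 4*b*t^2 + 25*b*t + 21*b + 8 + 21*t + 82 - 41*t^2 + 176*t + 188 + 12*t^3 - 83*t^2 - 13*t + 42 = b*(-4*t^2 + 28*t + 32) + 12*t^3 - 124*t^2 + 184*t + 320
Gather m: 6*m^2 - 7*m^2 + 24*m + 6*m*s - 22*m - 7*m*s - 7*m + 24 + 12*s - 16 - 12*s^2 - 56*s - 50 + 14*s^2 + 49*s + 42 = -m^2 + m*(-s - 5) + 2*s^2 + 5*s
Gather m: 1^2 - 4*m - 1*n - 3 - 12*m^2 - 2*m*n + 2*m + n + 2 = -12*m^2 + m*(-2*n - 2)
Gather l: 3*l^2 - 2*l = 3*l^2 - 2*l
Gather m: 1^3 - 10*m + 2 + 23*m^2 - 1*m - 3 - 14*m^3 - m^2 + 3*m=-14*m^3 + 22*m^2 - 8*m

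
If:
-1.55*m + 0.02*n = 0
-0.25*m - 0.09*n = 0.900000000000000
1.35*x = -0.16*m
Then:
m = -0.12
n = -9.65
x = 0.01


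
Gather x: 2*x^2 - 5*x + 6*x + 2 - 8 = 2*x^2 + x - 6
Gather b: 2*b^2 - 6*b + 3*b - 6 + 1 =2*b^2 - 3*b - 5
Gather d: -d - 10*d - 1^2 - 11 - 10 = -11*d - 22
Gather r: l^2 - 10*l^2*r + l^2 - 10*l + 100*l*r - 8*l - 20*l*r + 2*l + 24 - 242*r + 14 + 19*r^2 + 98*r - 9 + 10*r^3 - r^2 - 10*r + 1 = 2*l^2 - 16*l + 10*r^3 + 18*r^2 + r*(-10*l^2 + 80*l - 154) + 30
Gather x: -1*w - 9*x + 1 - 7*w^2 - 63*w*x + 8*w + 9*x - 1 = -7*w^2 - 63*w*x + 7*w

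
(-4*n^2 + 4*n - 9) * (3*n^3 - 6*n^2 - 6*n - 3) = -12*n^5 + 36*n^4 - 27*n^3 + 42*n^2 + 42*n + 27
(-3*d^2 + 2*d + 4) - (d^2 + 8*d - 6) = -4*d^2 - 6*d + 10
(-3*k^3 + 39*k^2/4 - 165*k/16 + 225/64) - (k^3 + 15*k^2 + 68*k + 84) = -4*k^3 - 21*k^2/4 - 1253*k/16 - 5151/64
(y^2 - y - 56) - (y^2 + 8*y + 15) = -9*y - 71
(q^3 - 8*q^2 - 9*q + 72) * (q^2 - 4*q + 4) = q^5 - 12*q^4 + 27*q^3 + 76*q^2 - 324*q + 288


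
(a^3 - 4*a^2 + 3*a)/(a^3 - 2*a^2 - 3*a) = (a - 1)/(a + 1)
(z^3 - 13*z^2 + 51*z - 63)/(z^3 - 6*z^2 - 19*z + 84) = (z - 3)/(z + 4)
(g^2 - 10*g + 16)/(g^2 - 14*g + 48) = (g - 2)/(g - 6)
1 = 1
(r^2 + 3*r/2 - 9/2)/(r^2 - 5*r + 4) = (2*r^2 + 3*r - 9)/(2*(r^2 - 5*r + 4))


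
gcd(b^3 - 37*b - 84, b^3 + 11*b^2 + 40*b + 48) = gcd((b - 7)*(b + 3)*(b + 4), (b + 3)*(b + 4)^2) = b^2 + 7*b + 12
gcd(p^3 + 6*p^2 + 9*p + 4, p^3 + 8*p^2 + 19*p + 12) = p^2 + 5*p + 4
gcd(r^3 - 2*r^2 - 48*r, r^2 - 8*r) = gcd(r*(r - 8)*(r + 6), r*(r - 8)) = r^2 - 8*r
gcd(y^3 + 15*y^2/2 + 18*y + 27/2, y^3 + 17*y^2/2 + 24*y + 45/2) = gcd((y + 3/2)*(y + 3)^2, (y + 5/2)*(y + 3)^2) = y^2 + 6*y + 9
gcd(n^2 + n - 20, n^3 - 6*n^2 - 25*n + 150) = n + 5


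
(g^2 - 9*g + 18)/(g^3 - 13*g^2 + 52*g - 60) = (g - 3)/(g^2 - 7*g + 10)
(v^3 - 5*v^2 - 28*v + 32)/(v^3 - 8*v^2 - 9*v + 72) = (v^2 + 3*v - 4)/(v^2 - 9)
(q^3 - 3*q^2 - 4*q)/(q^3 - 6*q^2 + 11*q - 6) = q*(q^2 - 3*q - 4)/(q^3 - 6*q^2 + 11*q - 6)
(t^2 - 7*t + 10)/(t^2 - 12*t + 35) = (t - 2)/(t - 7)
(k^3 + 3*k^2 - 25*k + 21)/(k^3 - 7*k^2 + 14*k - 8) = (k^2 + 4*k - 21)/(k^2 - 6*k + 8)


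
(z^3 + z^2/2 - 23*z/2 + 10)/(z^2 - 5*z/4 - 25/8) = 4*(z^2 + 3*z - 4)/(4*z + 5)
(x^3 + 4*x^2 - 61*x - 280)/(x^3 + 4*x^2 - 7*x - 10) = (x^2 - x - 56)/(x^2 - x - 2)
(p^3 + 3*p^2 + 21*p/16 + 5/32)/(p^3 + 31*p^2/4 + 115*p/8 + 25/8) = (p + 1/4)/(p + 5)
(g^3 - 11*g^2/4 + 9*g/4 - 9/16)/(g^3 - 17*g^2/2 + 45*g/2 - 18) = (8*g^2 - 10*g + 3)/(8*(g^2 - 7*g + 12))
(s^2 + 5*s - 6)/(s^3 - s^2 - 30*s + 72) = (s - 1)/(s^2 - 7*s + 12)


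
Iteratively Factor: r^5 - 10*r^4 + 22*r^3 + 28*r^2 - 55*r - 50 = (r - 5)*(r^4 - 5*r^3 - 3*r^2 + 13*r + 10) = (r - 5)*(r - 2)*(r^3 - 3*r^2 - 9*r - 5) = (r - 5)^2*(r - 2)*(r^2 + 2*r + 1) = (r - 5)^2*(r - 2)*(r + 1)*(r + 1)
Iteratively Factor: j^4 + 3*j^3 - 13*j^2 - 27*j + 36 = (j + 4)*(j^3 - j^2 - 9*j + 9) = (j - 1)*(j + 4)*(j^2 - 9) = (j - 3)*(j - 1)*(j + 4)*(j + 3)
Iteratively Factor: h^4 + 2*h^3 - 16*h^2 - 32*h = (h)*(h^3 + 2*h^2 - 16*h - 32) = h*(h + 2)*(h^2 - 16) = h*(h + 2)*(h + 4)*(h - 4)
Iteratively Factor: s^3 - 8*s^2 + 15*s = (s - 5)*(s^2 - 3*s) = (s - 5)*(s - 3)*(s)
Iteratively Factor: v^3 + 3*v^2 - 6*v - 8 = (v + 4)*(v^2 - v - 2) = (v - 2)*(v + 4)*(v + 1)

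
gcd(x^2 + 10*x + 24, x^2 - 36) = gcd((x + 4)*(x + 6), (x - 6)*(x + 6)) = x + 6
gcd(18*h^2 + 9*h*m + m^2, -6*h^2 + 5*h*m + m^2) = 6*h + m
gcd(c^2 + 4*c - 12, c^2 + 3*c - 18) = c + 6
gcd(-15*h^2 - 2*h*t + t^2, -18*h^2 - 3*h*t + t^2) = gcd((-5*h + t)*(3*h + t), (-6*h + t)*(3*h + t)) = 3*h + t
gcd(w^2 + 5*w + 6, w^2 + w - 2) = w + 2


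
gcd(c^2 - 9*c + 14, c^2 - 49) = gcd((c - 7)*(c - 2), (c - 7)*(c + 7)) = c - 7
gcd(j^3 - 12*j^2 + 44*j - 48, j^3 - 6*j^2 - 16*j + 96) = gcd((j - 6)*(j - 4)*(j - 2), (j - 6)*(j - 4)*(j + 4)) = j^2 - 10*j + 24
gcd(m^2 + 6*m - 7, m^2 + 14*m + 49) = m + 7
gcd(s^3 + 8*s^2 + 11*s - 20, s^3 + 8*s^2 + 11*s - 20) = s^3 + 8*s^2 + 11*s - 20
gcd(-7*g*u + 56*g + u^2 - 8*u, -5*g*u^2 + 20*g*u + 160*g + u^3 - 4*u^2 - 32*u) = u - 8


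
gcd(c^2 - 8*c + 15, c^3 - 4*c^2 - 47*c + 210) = c - 5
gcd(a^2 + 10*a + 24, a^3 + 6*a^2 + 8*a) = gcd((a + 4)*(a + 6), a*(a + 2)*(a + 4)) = a + 4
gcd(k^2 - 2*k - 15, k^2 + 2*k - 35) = k - 5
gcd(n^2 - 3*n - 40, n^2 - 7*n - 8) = n - 8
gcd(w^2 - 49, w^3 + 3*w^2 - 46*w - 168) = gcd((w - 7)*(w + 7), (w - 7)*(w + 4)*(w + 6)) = w - 7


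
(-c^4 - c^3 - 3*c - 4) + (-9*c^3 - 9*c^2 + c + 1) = -c^4 - 10*c^3 - 9*c^2 - 2*c - 3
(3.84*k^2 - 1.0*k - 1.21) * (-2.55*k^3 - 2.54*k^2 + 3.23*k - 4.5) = -9.792*k^5 - 7.2036*k^4 + 18.0287*k^3 - 17.4366*k^2 + 0.5917*k + 5.445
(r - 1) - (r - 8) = 7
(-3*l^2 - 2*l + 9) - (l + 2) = -3*l^2 - 3*l + 7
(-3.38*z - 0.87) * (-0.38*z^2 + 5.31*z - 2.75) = 1.2844*z^3 - 17.6172*z^2 + 4.6753*z + 2.3925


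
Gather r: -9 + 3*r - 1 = 3*r - 10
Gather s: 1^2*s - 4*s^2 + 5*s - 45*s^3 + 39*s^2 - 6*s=-45*s^3 + 35*s^2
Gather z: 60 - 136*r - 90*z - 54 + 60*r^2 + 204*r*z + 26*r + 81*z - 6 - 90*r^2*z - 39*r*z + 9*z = 60*r^2 - 110*r + z*(-90*r^2 + 165*r)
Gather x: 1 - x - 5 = -x - 4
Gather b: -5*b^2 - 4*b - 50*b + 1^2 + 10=-5*b^2 - 54*b + 11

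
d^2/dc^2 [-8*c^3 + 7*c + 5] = -48*c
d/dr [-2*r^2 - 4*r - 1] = -4*r - 4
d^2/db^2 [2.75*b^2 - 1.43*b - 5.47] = 5.50000000000000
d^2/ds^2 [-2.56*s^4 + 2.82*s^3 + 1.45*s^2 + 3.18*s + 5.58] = -30.72*s^2 + 16.92*s + 2.9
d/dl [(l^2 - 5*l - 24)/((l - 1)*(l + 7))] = (11*l^2 + 34*l + 179)/(l^4 + 12*l^3 + 22*l^2 - 84*l + 49)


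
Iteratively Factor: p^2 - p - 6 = (p - 3)*(p + 2)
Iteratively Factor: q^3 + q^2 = (q)*(q^2 + q) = q^2*(q + 1)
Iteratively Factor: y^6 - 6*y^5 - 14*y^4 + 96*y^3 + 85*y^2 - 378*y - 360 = (y + 2)*(y^5 - 8*y^4 + 2*y^3 + 92*y^2 - 99*y - 180) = (y - 4)*(y + 2)*(y^4 - 4*y^3 - 14*y^2 + 36*y + 45) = (y - 4)*(y - 3)*(y + 2)*(y^3 - y^2 - 17*y - 15) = (y - 4)*(y - 3)*(y + 1)*(y + 2)*(y^2 - 2*y - 15) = (y - 5)*(y - 4)*(y - 3)*(y + 1)*(y + 2)*(y + 3)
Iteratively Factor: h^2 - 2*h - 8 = (h + 2)*(h - 4)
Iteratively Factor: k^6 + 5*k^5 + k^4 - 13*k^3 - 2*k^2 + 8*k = (k - 1)*(k^5 + 6*k^4 + 7*k^3 - 6*k^2 - 8*k) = (k - 1)*(k + 2)*(k^4 + 4*k^3 - k^2 - 4*k) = (k - 1)*(k + 2)*(k + 4)*(k^3 - k) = k*(k - 1)*(k + 2)*(k + 4)*(k^2 - 1) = k*(k - 1)*(k + 1)*(k + 2)*(k + 4)*(k - 1)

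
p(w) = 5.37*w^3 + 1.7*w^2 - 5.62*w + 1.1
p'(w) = 16.11*w^2 + 3.4*w - 5.62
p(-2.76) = -83.34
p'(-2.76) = 107.72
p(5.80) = 1073.44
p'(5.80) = 556.04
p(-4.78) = -519.68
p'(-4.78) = 346.22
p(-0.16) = 2.02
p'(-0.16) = -5.75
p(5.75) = 1045.88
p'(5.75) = 546.57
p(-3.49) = -186.85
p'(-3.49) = 178.74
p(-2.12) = -30.51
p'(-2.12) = 59.58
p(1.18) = 5.66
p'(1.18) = 20.82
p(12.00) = 9457.82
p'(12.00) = 2355.02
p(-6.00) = -1063.90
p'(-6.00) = 553.94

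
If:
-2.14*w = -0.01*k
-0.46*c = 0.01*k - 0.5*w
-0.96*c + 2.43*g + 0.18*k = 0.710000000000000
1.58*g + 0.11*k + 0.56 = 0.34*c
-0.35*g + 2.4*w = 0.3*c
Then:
No Solution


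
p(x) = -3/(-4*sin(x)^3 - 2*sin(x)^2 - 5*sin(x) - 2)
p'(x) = -3*(12*sin(x)^2*cos(x) + 4*sin(x)*cos(x) + 5*cos(x))/(-4*sin(x)^3 - 2*sin(x)^2 - 5*sin(x) - 2)^2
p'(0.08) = -2.77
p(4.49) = -0.64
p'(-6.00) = -1.53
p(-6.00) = 0.82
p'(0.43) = -1.07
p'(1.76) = 0.07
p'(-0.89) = -2.64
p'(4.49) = 0.38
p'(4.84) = -0.20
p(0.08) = 1.24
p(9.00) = 0.64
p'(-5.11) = -0.17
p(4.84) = -0.61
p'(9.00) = 1.08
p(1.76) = 0.24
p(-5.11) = 0.26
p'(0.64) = -0.65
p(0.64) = 0.46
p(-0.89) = -1.17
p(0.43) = 0.64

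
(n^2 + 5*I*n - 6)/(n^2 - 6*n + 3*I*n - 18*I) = (n + 2*I)/(n - 6)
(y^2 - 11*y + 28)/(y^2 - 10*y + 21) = (y - 4)/(y - 3)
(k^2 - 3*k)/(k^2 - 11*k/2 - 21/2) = 2*k*(3 - k)/(-2*k^2 + 11*k + 21)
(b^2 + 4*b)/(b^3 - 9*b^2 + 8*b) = (b + 4)/(b^2 - 9*b + 8)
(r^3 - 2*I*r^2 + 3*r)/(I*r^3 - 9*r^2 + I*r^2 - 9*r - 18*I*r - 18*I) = r*(-I*r^2 - 2*r - 3*I)/(r^3 + r^2*(1 + 9*I) + 9*r*(-2 + I) - 18)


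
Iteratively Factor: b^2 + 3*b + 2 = (b + 2)*(b + 1)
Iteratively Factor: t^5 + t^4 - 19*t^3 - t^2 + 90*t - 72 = (t - 3)*(t^4 + 4*t^3 - 7*t^2 - 22*t + 24) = (t - 3)*(t + 4)*(t^3 - 7*t + 6) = (t - 3)*(t - 2)*(t + 4)*(t^2 + 2*t - 3) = (t - 3)*(t - 2)*(t + 3)*(t + 4)*(t - 1)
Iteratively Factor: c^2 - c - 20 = (c - 5)*(c + 4)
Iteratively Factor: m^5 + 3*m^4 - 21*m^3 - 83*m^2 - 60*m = (m + 4)*(m^4 - m^3 - 17*m^2 - 15*m) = (m - 5)*(m + 4)*(m^3 + 4*m^2 + 3*m) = (m - 5)*(m + 1)*(m + 4)*(m^2 + 3*m) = m*(m - 5)*(m + 1)*(m + 4)*(m + 3)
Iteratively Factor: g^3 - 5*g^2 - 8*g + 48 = (g - 4)*(g^2 - g - 12) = (g - 4)^2*(g + 3)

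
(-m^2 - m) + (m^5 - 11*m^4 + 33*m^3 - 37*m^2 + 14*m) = m^5 - 11*m^4 + 33*m^3 - 38*m^2 + 13*m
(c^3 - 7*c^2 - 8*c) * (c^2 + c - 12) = c^5 - 6*c^4 - 27*c^3 + 76*c^2 + 96*c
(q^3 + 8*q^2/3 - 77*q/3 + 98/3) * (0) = 0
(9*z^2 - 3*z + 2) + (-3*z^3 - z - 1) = -3*z^3 + 9*z^2 - 4*z + 1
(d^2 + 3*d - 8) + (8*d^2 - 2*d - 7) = 9*d^2 + d - 15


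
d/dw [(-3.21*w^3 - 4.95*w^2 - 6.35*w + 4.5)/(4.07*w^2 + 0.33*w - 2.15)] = (-13.0647*w^4 - 2.1186*w^3 + 44.9155*w^2 - 15.345*w + 12.1675)/(16.5649*w^4 + 2.6862*w^3 - 17.3921*w^2 - 1.419*w + 4.6225)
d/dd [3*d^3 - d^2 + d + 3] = 9*d^2 - 2*d + 1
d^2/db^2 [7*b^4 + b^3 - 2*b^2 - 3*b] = 84*b^2 + 6*b - 4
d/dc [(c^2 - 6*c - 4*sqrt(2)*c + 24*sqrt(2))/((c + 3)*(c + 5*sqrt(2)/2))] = (18*c^2 + 13*sqrt(2)*c^2 - 66*sqrt(2)*c - 360 - 234*sqrt(2))/(2*c^4 + 12*c^3 + 10*sqrt(2)*c^3 + 43*c^2 + 60*sqrt(2)*c^2 + 90*sqrt(2)*c + 150*c + 225)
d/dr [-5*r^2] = -10*r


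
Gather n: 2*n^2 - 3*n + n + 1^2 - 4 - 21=2*n^2 - 2*n - 24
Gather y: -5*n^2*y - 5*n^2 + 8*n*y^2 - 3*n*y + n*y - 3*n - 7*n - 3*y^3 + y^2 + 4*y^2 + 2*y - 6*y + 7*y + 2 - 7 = -5*n^2 - 10*n - 3*y^3 + y^2*(8*n + 5) + y*(-5*n^2 - 2*n + 3) - 5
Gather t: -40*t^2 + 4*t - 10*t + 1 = -40*t^2 - 6*t + 1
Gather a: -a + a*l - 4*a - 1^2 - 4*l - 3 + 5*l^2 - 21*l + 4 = a*(l - 5) + 5*l^2 - 25*l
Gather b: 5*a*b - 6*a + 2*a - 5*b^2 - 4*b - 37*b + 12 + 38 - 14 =-4*a - 5*b^2 + b*(5*a - 41) + 36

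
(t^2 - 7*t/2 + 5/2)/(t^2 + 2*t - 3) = (t - 5/2)/(t + 3)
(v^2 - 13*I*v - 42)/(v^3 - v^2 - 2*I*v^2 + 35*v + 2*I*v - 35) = (v - 6*I)/(v^2 + v*(-1 + 5*I) - 5*I)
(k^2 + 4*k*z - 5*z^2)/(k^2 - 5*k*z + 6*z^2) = (k^2 + 4*k*z - 5*z^2)/(k^2 - 5*k*z + 6*z^2)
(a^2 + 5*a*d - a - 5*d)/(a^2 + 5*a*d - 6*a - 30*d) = (a - 1)/(a - 6)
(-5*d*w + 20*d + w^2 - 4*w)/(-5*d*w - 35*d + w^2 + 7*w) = (w - 4)/(w + 7)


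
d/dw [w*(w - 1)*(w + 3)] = 3*w^2 + 4*w - 3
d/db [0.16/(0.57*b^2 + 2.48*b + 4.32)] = (-0.1824*b - 0.3968)/(0.57*b^2 + 2.48*b + 4.32)^2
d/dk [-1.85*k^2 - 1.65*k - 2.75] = -3.7*k - 1.65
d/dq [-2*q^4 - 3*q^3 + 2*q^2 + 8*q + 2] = -8*q^3 - 9*q^2 + 4*q + 8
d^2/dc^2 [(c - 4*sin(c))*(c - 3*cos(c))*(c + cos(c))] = 4*c^2*sin(c) + 2*c^2*cos(c) + 8*c*sin(c) - 16*c*sin(2*c) - 16*c*cos(c) + 6*c*cos(2*c) + 6*c - 11*sin(c) + 6*sin(2*c) - 27*sin(3*c) - 4*cos(c) + 16*cos(2*c)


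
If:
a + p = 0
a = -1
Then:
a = -1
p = 1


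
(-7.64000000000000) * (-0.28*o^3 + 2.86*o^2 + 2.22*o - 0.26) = 2.1392*o^3 - 21.8504*o^2 - 16.9608*o + 1.9864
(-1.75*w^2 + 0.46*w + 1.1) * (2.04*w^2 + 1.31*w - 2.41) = -3.57*w^4 - 1.3541*w^3 + 7.0641*w^2 + 0.3324*w - 2.651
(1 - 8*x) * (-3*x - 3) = 24*x^2 + 21*x - 3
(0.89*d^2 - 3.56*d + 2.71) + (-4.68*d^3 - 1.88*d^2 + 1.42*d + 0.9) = -4.68*d^3 - 0.99*d^2 - 2.14*d + 3.61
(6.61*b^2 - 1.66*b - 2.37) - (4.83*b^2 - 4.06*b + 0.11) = 1.78*b^2 + 2.4*b - 2.48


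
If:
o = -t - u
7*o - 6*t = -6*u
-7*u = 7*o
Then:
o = 0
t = 0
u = 0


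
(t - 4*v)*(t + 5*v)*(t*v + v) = t^3*v + t^2*v^2 + t^2*v - 20*t*v^3 + t*v^2 - 20*v^3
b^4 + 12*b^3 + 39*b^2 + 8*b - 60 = (b - 1)*(b + 2)*(b + 5)*(b + 6)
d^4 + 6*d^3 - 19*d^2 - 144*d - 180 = (d - 5)*(d + 2)*(d + 3)*(d + 6)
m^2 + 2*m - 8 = (m - 2)*(m + 4)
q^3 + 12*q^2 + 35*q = q*(q + 5)*(q + 7)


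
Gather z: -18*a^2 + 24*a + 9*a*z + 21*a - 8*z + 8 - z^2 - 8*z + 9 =-18*a^2 + 45*a - z^2 + z*(9*a - 16) + 17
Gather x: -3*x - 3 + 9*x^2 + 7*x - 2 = 9*x^2 + 4*x - 5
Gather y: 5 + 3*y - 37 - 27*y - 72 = -24*y - 104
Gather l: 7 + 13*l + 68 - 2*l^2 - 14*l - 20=-2*l^2 - l + 55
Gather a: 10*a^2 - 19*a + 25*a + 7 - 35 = 10*a^2 + 6*a - 28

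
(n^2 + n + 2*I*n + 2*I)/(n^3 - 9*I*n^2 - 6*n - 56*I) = (n + 1)/(n^2 - 11*I*n - 28)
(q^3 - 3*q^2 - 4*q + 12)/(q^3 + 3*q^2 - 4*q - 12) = (q - 3)/(q + 3)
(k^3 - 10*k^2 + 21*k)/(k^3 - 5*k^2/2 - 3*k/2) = 2*(k - 7)/(2*k + 1)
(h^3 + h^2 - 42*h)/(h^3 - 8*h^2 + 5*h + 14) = h*(h^2 + h - 42)/(h^3 - 8*h^2 + 5*h + 14)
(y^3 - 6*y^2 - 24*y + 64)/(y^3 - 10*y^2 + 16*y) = (y + 4)/y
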